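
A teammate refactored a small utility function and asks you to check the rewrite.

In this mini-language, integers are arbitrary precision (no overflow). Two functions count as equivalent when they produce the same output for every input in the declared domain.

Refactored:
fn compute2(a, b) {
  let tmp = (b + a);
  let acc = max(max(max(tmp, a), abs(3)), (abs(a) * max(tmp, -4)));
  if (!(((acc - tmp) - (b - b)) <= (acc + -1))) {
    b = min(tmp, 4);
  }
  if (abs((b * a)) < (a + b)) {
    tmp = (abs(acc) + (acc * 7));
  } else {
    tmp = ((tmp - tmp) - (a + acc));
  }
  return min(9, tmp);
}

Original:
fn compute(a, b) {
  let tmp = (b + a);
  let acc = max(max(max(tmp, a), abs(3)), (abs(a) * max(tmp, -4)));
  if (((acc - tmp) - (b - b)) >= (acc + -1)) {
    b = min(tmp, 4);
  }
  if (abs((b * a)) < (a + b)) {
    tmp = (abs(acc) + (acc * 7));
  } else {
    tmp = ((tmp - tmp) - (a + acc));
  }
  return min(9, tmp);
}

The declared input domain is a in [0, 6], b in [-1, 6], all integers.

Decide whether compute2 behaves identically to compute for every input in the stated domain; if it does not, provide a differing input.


There is a counterexample at a=2, b=-1: 9 on one side, -5 on the other.
compute: tmp = 1; acc = 3; (((acc - tmp) - (b - b)) >= (acc + -1)) -> true; b = 1; (abs((b * a)) < (a + b)) -> true; tmp = 24; return 9
compute2: tmp = 1; acc = 3; (!(((acc - tmp) - (b - b)) <= (acc + -1))) -> false; (abs((b * a)) < (a + b)) -> false; tmp = -5; return -5
verdict: not equivalent; witness: a=2, b=-1


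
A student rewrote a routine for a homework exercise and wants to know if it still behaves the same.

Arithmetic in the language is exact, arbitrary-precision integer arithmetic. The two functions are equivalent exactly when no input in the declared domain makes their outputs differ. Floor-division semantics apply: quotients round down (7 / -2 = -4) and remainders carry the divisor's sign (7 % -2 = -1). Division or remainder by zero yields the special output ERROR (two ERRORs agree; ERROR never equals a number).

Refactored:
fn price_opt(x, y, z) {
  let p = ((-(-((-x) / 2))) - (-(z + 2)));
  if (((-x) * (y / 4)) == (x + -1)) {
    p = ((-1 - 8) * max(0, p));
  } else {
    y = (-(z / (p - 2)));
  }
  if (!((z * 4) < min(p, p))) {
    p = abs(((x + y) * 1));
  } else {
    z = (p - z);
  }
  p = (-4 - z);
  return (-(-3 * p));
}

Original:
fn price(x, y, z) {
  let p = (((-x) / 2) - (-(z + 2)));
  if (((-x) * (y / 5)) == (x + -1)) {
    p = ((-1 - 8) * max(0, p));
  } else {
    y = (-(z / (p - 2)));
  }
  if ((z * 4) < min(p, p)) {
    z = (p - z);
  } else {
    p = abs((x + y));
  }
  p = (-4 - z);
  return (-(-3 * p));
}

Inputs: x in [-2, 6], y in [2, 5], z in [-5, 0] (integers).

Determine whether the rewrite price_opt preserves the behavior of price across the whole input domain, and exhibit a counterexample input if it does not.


Take x=1, y=4, z=-5.
price: p := -4 | (((-x) * (y / 5)) == (x + -1)): true | p := 0 | ((z * 4) < min(p, p)): true | z := 5 | p := -9 | result -27
price_opt: p := -4 | (((-x) * (y / 4)) == (x + -1)): false | y := 0 | (!((z * 4) < min(p, p))): false | z := 1 | p := -5 | result -15
-27 vs -15 — the two versions disagree here.
verdict: not equivalent; witness: x=1, y=4, z=-5


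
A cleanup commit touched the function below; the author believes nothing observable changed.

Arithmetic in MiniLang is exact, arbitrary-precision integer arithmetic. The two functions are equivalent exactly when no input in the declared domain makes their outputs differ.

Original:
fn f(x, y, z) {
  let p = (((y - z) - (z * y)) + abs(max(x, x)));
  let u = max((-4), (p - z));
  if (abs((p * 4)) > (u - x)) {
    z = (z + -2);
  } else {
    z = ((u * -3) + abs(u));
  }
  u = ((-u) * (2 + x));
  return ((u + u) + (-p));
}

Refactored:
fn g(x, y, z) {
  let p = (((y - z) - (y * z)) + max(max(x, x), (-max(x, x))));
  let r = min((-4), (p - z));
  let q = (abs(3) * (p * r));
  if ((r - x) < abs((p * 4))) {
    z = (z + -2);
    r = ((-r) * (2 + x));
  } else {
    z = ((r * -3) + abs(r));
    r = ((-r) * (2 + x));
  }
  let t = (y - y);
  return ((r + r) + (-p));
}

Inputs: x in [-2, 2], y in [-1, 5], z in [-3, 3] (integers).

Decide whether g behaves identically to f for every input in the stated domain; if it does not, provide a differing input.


Evaluate both at x=-1, y=-1, z=-3.
f: p = 0; u = 3; (abs((p * 4)) > (u - x)) -> false; z = -6; u = -3; return -6
g: p = 0; r = -4; q = 0; ((r - x) < abs((p * 4))) -> true; z = -5; r = 4; t = 0; return 8
-6 vs 8 — the two versions disagree here.
verdict: not equivalent; witness: x=-1, y=-1, z=-3


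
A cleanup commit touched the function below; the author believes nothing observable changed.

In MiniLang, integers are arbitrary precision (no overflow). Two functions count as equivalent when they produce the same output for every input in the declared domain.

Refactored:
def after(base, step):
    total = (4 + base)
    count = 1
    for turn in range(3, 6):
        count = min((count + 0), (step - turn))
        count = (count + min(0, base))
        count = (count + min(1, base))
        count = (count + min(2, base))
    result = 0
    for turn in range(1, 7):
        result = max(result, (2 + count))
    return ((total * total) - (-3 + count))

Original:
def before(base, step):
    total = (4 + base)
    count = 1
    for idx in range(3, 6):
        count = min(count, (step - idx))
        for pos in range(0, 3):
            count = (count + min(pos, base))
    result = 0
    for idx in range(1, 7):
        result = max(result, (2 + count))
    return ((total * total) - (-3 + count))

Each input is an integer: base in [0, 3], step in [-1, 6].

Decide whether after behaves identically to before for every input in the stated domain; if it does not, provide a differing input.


Side by side, the visible changes include: local variable names differ; and min/max/abs usage differs; and constant usage differs; and arithmetic usage differs; and statement counts differ; and loop structure differs.
One worked example (base=2, step=4) — before: total becomes 6; next count becomes 1; next at idx=3:; next count becomes 1; next at pos=0:; next count becomes 1; next at pos=1:; next count becomes 2; next at pos=2:; next count becomes 4; next at idx=4:; next count becomes 0; next at pos=0:; next count becomes 0; next at pos=1:; next count becomes 1; next at pos=2:; next count becomes 3; next at idx=5:; next count becomes -1; next at pos=0:; next count becomes -1; next at pos=1:; next count becomes 0; next at pos=2:; next count becomes 2; next result becomes 0; next at idx=1:; next result becomes 4; next at idx=2:; next result becomes 4; next at idx=3:; next result becomes 4; next at idx=4:; next result becomes 4; next at idx=5:; next result becomes 4; next at idx=6:; next result becomes 4; next final value 37; after: total becomes 6; next count becomes 1; next at turn=3:; next count becomes 1; next count becomes 1; next count becomes 2; next count becomes 4; next at turn=4:; next count becomes 0; next count becomes 0; next count becomes 1; next count becomes 3; next at turn=5:; next count becomes -1; next count becomes -1; next count becomes 0; next count becomes 2; next result becomes 0; next at turn=1:; next result becomes 4; next at turn=2:; next result becomes 4; next at turn=3:; next result becomes 4; next at turn=4:; next result becomes 4; next at turn=5:; next result becomes 4; next at turn=6:; next result becomes 4; next final value 37; agreement on 37.
Checked all 32 inputs in the declared domain: the outputs agree on every one.
verdict: equivalent


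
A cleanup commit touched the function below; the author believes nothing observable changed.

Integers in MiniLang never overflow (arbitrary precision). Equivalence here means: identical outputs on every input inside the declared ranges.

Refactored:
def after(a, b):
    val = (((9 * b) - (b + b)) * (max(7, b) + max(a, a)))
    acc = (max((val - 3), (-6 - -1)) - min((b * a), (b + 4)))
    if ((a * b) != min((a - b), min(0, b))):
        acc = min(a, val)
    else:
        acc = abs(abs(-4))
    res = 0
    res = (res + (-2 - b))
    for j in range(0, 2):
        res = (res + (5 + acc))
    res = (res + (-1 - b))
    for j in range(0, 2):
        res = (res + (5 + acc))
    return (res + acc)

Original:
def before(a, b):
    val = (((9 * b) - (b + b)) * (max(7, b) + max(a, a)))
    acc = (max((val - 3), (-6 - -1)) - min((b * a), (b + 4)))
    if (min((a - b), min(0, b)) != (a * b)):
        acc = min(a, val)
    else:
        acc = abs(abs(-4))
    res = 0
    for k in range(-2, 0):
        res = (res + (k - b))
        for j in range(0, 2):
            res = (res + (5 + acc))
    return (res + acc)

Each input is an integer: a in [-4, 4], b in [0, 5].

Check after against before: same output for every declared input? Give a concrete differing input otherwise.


Equivalent — the differences include arithmetic usage differs; also local variable names differ; also statement counts differ; also constant usage differs, yet no declared input distinguishes the two.
Tracing a=-3, b=1: before: val = 28; acc = 28; (min((a - b), min(0, b)) != (a * b)) -> true; acc = -3; res = 0; [k=-2]; res = -3; [j=0]; res = -1; [j=1]; res = 1; [k=-1]; res = -1; [j=0]; res = 1; [j=1]; res = 3; return 0 | after: val = 28; acc = 28; ((a * b) != min((a - b), min(0, b))) -> true; acc = -3; res = 0; res = -3; [j=0]; res = -1; [j=1]; res = 1; res = -1; [j=0]; res = 1; [j=1]; res = 3; return 0 — matching result 0.
Checked all 54 inputs in the declared domain: the outputs agree on every one.
verdict: equivalent


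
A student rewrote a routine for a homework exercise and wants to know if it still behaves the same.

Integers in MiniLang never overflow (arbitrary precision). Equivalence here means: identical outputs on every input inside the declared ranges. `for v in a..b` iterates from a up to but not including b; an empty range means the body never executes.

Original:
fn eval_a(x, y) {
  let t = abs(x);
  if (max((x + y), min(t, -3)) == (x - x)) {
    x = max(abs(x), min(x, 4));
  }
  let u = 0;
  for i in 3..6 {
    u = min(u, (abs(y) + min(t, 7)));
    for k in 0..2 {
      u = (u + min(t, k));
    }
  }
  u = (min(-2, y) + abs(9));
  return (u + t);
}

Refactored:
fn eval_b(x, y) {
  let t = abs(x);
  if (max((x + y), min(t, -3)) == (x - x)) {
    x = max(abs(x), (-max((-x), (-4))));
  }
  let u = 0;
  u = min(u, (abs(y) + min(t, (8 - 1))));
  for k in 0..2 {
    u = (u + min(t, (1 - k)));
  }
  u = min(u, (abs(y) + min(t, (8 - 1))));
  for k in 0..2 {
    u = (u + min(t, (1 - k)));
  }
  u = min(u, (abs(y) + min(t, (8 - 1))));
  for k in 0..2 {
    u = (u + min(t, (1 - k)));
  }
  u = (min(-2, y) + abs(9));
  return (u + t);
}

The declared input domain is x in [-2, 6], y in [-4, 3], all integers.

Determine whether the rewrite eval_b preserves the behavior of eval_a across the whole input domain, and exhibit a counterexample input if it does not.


Reading the diff, among the changes: constant usage differs; local variable names differ; min/max/abs usage differs; loop structure differs; arithmetic usage differs; statement counts differ.
Spot check at x=5, y=-4 — eval_a: t := 5 | (max((x + y), min(t, -3)) == (x - x)): false | u := 0 | iter i=3: | u := 0 | iter k=0: | u := 0 | iter k=1: | u := 1 | iter i=4: | u := 1 | iter k=0: | u := 1 | iter k=1: | u := 2 | iter i=5: | u := 2 | iter k=0: | u := 2 | iter k=1: | u := 3 | u := 5 | result 10. eval_b: t := 5 | (max((x + y), min(t, -3)) == (x - x)): false | u := 0 | u := 0 | iter k=0: | u := 1 | iter k=1: | u := 1 | u := 1 | iter k=0: | u := 2 | iter k=1: | u := 2 | u := 2 | iter k=0: | u := 3 | iter k=1: | u := 3 | u := 5 | result 10. Both give 10.
Every one of the 72 inputs gives matching results.
verdict: equivalent


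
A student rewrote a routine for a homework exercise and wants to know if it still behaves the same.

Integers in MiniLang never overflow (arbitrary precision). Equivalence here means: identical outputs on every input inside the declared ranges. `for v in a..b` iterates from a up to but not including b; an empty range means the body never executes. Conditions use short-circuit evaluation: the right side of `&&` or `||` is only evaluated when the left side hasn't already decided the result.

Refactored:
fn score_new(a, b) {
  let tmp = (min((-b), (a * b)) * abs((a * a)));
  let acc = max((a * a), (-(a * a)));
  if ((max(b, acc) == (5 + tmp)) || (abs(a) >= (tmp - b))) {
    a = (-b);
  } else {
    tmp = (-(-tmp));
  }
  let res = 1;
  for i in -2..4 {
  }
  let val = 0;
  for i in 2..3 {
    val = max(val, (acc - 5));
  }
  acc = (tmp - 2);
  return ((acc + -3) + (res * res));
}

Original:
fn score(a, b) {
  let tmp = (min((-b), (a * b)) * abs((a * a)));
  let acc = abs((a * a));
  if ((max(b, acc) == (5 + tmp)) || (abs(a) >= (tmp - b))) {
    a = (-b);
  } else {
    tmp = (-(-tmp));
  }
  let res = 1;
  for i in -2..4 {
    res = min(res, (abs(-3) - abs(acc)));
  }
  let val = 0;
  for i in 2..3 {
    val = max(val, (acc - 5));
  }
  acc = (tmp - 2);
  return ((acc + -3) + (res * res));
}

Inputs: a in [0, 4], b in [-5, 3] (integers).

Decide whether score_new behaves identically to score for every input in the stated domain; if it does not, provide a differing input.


Take a=3, b=-5.
score: tmp becomes -135; next acc becomes 9; next ((max(b, acc) == (5 + tmp)) || (abs(a) >= (tmp - b))) evaluates to true; next a becomes 5; next res becomes 1; next at i=-2:; next res becomes -6; next at i=-1:; next res becomes -6; next at i=0:; next res becomes -6; next at i=1:; next res becomes -6; next at i=2:; next res becomes -6; next at i=3:; next res becomes -6; next val becomes 0; next at i=2:; next val becomes 4; next acc becomes -137; next final value -104
score_new: tmp becomes -135; next acc becomes 9; next ((max(b, acc) == (5 + tmp)) || (abs(a) >= (tmp - b))) evaluates to true; next a becomes 5; next res becomes 1; next at i=-2:; next at i=-1:; next at i=0:; next at i=1:; next at i=2:; next at i=3:; next val becomes 0; next at i=2:; next val becomes 4; next acc becomes -137; next final value -139
-104 != -139, so the rewrite changes behavior.
verdict: not equivalent; witness: a=3, b=-5


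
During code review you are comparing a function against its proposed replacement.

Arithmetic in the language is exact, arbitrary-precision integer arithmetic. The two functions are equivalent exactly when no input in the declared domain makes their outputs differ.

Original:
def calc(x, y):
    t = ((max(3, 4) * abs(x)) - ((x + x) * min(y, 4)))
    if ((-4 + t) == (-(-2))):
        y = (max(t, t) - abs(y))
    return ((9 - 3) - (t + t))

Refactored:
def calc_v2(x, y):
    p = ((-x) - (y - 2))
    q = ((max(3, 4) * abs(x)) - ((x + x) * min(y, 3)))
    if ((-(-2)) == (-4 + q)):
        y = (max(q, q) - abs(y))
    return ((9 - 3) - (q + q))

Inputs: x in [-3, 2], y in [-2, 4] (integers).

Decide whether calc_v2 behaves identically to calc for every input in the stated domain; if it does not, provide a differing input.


The rewrite breaks on x=-3, y=4, where the results are -66 and -54.
calc: t = 36; ((-4 + t) == (-(-2))) -> false; return -66
calc_v2: p = 1; q = 30; ((-(-2)) == (-4 + q)) -> false; return -54
verdict: not equivalent; witness: x=-3, y=4


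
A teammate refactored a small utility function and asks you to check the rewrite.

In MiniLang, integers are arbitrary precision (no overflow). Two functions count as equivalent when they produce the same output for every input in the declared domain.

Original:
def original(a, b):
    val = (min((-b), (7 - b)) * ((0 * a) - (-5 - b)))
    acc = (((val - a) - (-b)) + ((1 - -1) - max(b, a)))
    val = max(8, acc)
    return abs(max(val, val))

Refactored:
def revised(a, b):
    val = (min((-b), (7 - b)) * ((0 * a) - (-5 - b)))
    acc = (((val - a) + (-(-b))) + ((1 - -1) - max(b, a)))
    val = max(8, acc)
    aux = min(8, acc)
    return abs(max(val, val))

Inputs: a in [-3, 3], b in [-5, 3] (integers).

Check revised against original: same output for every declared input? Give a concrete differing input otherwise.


Equivalent — the differences include min/max/abs usage differs; and constant usage differs; and statement counts differ; and local variable names differ; and arithmetic usage differs, yet no declared input distinguishes the two.
Spot check at a=-1, b=0 — original: val becomes 0; next acc becomes 3; next val becomes 8; next final value 8. revised: val becomes 0; next acc becomes 3; next val becomes 8; next aux becomes 3; next final value 8. Both give 8.
Every one of the 63 inputs gives matching results.
verdict: equivalent


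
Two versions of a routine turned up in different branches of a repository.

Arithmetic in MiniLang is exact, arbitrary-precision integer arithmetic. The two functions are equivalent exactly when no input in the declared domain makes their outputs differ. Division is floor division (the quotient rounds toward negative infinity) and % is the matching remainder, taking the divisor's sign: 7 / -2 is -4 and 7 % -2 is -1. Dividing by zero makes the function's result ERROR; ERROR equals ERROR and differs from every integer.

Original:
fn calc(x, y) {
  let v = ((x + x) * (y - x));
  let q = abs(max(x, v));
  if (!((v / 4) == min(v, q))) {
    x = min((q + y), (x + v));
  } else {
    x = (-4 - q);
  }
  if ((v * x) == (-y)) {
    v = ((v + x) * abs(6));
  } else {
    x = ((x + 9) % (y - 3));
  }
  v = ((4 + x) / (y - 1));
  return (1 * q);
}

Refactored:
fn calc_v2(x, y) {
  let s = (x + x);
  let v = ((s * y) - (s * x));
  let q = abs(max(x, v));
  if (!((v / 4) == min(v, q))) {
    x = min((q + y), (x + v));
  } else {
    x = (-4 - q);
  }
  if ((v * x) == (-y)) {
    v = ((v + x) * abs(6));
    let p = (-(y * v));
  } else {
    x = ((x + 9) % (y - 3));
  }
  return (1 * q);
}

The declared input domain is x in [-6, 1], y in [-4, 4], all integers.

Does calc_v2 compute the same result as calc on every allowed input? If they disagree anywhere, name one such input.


x=-6, y=1 yields ERROR from calc but 6 from calc_v2.
verdict: not equivalent; witness: x=-6, y=1


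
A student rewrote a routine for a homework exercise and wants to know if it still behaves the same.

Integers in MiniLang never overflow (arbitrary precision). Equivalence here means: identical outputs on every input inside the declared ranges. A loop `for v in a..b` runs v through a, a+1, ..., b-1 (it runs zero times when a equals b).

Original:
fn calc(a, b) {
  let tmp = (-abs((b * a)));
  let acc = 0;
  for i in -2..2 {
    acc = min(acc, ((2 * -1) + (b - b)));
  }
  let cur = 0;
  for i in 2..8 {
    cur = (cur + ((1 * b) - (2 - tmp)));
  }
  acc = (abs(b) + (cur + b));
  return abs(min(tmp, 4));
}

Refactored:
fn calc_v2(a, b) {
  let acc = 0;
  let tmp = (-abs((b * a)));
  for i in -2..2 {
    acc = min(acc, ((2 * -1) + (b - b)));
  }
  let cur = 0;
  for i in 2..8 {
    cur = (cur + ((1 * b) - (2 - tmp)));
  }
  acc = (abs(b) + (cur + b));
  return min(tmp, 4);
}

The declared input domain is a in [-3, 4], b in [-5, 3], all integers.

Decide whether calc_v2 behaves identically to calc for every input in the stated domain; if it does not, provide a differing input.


Evaluate both at a=-3, b=-5.
calc: tmp := -15 | acc := 0 | iter i=-2: | acc := -2 | iter i=-1: | acc := -2 | iter i=0: | acc := -2 | iter i=1: | acc := -2 | cur := 0 | iter i=2: | cur := -22 | iter i=3: | cur := -44 | iter i=4: | cur := -66 | iter i=5: | cur := -88 | iter i=6: | cur := -110 | iter i=7: | cur := -132 | acc := -132 | result 15
calc_v2: acc := 0 | tmp := -15 | iter i=-2: | acc := -2 | iter i=-1: | acc := -2 | iter i=0: | acc := -2 | iter i=1: | acc := -2 | cur := 0 | iter i=2: | cur := -22 | iter i=3: | cur := -44 | iter i=4: | cur := -66 | iter i=5: | cur := -88 | iter i=6: | cur := -110 | iter i=7: | cur := -132 | acc := -132 | result -15
15 against -15: the behavior changed.
verdict: not equivalent; witness: a=-3, b=-5


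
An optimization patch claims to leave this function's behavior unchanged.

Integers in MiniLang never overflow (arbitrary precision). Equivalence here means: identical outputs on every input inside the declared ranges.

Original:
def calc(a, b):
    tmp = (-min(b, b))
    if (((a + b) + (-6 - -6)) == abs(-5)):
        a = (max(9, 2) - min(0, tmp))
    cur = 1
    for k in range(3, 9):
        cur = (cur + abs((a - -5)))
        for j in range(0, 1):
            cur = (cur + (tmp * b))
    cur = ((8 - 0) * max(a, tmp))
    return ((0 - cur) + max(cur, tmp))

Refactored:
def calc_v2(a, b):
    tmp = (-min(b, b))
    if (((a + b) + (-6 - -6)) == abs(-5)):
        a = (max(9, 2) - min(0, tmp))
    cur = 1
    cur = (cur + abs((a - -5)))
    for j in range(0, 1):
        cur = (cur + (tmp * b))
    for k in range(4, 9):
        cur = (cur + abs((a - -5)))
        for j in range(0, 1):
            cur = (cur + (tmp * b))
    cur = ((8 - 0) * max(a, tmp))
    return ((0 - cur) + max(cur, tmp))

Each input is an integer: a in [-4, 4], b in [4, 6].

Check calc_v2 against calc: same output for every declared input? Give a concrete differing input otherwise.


Changes here: loop structure differs; statement counts differ; min/max/abs usage differs; arithmetic usage differs; constant usage differs; the full 27-point sweep finds no disagreement.
verdict: equivalent


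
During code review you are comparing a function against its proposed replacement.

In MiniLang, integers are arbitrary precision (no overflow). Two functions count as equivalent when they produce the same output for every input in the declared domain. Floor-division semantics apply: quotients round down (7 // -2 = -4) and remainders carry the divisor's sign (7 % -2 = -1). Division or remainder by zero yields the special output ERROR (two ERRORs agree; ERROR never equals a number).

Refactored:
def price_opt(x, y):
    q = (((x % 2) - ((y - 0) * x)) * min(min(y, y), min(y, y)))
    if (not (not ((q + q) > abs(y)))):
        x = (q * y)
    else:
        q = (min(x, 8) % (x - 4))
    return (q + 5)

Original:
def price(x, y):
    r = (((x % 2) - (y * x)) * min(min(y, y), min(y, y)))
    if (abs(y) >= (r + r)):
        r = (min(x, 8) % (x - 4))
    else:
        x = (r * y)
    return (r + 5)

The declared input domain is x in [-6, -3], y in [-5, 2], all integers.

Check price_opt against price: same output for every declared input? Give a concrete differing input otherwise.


Changes here: arithmetic usage differs; local variable names differ; constant usage differs; comparison usage differs; boolean connective usage differs; the full 32-point sweep finds no disagreement.
verdict: equivalent


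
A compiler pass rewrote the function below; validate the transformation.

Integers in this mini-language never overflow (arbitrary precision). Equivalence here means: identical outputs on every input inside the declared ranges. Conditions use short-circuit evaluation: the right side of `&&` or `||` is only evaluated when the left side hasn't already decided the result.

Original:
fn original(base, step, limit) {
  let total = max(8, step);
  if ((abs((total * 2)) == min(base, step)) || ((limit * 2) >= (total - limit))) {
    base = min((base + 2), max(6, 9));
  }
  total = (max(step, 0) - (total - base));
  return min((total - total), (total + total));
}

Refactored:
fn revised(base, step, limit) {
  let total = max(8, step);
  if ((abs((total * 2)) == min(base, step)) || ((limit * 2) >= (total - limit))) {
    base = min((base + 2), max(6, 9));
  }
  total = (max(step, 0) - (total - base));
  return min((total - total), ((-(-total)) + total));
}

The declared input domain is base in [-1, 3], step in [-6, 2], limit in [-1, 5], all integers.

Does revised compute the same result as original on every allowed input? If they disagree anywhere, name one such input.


Although same computation, different form, 315/315 inputs agree.
verdict: equivalent


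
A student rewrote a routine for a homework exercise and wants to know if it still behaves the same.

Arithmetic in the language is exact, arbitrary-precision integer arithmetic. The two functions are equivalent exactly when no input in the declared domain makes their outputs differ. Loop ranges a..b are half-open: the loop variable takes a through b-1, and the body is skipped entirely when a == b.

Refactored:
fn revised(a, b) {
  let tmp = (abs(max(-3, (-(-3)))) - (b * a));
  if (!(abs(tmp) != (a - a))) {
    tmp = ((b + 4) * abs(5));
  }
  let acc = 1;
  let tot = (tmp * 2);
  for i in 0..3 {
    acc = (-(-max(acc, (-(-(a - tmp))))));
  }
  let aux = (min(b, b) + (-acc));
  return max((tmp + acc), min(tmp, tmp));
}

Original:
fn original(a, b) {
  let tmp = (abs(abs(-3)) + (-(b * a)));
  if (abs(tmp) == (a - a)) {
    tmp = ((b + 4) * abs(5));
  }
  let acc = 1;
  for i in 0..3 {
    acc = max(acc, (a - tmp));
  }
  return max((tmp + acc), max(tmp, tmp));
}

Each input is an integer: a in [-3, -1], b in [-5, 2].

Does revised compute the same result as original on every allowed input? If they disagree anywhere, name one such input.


The suspicious edit (`max(tmp, tmp)` became `min(tmp, tmp)`) never changes the result for any input inside the declared domain.
One worked example (a=-1, b=1) — original: tmp := 4 | (abs(tmp) == (a - a)): false | acc := 1 | iter i=0: | acc := 1 | iter i=1: | acc := 1 | iter i=2: | acc := 1 | result 5; revised: tmp := 4 | (!(abs(tmp) != (a - a))): false | acc := 1 | tot := 8 | iter i=0: | acc := 1 | iter i=1: | acc := 1 | iter i=2: | acc := 1 | aux := 0 | result 5; agreement on 5.
Checked all 24 inputs in the declared domain: the outputs agree on every one.
verdict: equivalent


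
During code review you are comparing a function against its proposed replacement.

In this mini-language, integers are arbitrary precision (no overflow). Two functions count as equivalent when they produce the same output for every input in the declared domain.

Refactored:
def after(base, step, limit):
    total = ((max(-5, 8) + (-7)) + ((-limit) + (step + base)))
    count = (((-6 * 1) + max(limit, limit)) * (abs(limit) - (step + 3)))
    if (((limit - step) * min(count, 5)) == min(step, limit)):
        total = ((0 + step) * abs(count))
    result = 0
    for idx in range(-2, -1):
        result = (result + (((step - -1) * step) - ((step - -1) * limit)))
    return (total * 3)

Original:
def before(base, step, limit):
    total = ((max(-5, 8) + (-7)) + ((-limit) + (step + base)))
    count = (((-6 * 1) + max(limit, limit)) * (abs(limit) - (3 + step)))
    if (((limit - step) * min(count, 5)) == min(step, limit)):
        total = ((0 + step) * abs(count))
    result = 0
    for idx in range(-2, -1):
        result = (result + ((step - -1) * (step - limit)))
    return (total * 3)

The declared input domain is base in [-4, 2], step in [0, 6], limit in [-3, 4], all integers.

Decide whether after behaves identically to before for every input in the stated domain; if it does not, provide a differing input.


Equivalent — the differences include arithmetic usage differs, and constant usage differs, yet no declared input distinguishes the two.
One worked example (base=2, step=4, limit=0) — before: total becomes 7; next count becomes 42; next (((limit - step) * min(count, 5)) == min(step, limit)) evaluates to false; next result becomes 0; next at idx=-2:; next result becomes 20; next final value 21; after: total becomes 7; next count becomes 42; next (((limit - step) * min(count, 5)) == min(step, limit)) evaluates to false; next result becomes 0; next at idx=-2:; next result becomes 20; next final value 21; agreement on 21.
Every one of the 392 inputs gives matching results.
verdict: equivalent


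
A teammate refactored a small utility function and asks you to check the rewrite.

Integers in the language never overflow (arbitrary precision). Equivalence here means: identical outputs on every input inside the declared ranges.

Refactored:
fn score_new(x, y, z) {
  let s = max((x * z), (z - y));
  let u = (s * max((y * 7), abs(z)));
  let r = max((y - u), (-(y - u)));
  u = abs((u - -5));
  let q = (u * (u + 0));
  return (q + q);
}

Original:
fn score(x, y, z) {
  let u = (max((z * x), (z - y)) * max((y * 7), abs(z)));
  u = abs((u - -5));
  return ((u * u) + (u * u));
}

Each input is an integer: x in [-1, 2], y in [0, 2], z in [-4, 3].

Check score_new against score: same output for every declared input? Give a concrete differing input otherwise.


Equivalent — the differences include constant usage differs; and min/max/abs usage differs; and arithmetic usage differs; and statement counts differ; and local variable names differ, yet no declared input distinguishes the two.
Tracing x=0, y=1, z=-1: score: u = 0; u = 5; return 50 | score_new: s = 0; u = 0; r = 1; u = 5; q = 25; return 50 — matching result 50.
An exhaustive pass over the 96 declared inputs shows identical outputs.
verdict: equivalent


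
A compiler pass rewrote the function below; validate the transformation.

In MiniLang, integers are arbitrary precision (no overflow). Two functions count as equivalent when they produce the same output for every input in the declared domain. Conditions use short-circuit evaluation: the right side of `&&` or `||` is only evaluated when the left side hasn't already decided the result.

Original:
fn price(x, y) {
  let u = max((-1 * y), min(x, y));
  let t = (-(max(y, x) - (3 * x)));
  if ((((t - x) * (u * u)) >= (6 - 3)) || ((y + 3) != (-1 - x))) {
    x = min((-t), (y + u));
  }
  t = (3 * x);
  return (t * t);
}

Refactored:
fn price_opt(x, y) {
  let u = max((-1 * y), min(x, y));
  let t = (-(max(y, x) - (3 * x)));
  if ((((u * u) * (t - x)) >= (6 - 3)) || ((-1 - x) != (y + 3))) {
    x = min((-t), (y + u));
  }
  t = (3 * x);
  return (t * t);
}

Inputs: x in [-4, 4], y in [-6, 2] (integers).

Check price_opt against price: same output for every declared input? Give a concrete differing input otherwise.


Equivalent — the differences include same computation, different form, yet no declared input distinguishes the two.
Tracing x=0, y=-2: price: u = 2; t = 0; ((((t - x) * (u * u)) >= (6 - 3)) || ((y + 3) != (-1 - x))) -> true; x = 0; t = 0; return 0 | price_opt: u = 2; t = 0; ((((u * u) * (t - x)) >= (6 - 3)) || ((-1 - x) != (y + 3))) -> true; x = 0; t = 0; return 0 — matching result 0.
Sweeping the whole domain (81 inputs) finds no disagreement.
verdict: equivalent


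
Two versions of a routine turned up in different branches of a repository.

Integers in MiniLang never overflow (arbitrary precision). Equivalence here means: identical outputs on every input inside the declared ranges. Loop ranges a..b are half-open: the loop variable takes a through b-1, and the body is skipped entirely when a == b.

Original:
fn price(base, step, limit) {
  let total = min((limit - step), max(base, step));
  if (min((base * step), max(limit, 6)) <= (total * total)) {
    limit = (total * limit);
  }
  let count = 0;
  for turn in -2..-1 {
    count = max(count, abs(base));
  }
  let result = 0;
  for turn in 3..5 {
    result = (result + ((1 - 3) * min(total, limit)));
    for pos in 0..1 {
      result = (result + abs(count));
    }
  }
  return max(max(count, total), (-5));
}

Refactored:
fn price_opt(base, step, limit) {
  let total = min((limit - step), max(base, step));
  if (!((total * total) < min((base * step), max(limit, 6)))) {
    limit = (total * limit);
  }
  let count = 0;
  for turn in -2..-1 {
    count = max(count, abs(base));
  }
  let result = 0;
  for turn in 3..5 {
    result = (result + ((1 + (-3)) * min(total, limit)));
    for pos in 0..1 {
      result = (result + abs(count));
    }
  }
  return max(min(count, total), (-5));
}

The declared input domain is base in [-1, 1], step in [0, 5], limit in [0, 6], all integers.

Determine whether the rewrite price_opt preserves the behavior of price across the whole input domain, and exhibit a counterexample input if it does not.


These are not equivalent — on base=-1, step=0, limit=0 the outputs split (1 vs 0).
price: total=0, then (min((base * step), max(limit, 6)) <= (total * total)) is true, then limit=0, then count=0, then (turn=-2), then count=1, then result=0, then (turn=3), then result=0, then (pos=0), then result=1, then (turn=4), then result=1, then (pos=0), then result=2, then returns 1
price_opt: total=0, then (!((total * total) < min((base * step), max(limit, 6)))) is true, then limit=0, then count=0, then (turn=-2), then count=1, then result=0, then (turn=3), then result=0, then (pos=0), then result=1, then (turn=4), then result=1, then (pos=0), then result=2, then returns 0
verdict: not equivalent; witness: base=-1, step=0, limit=0


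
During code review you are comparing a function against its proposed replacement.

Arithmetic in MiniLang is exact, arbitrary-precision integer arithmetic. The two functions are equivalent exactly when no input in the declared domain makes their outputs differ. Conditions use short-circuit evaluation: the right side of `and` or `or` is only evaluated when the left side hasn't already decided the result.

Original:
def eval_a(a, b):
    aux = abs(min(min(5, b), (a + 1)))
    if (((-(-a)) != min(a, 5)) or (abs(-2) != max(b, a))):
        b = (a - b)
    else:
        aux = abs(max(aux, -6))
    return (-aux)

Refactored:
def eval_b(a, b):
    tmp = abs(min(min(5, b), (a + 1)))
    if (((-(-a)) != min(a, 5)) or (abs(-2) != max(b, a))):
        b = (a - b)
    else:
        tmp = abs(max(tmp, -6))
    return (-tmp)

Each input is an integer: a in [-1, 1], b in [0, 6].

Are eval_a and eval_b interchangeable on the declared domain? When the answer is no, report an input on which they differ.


Comparing the listings, the differences include: local variable names differ.
Spot check at a=-1, b=5 — eval_a: aux becomes 0; next (((-(-a)) != min(a, 5)) or (abs(-2) != max(b, a))) evaluates to true; next b becomes -6; next final value 0. eval_b: tmp becomes 0; next (((-(-a)) != min(a, 5)) or (abs(-2) != max(b, a))) evaluates to true; next b becomes -6; next final value 0. Both give 0.
Sweeping the whole domain (21 inputs) finds no disagreement.
verdict: equivalent


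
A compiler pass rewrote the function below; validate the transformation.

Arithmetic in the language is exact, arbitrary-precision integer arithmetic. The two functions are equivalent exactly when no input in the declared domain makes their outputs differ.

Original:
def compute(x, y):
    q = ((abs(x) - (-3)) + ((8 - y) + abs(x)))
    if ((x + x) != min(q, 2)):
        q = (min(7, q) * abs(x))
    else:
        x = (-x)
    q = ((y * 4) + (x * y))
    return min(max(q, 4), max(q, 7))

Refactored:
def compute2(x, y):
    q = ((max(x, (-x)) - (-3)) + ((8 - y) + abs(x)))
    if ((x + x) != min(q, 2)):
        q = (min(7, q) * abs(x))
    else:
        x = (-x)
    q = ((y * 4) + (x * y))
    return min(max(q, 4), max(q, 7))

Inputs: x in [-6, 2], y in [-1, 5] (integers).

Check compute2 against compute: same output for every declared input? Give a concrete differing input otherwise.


Behavior is preserved: although min/max/abs usage differs, the outputs never diverge.
Tracing x=-1, y=4: compute: q = 9; ((x + x) != min(q, 2)) -> true; q = 7; q = 12; return 12 | compute2: q = 9; ((x + x) != min(q, 2)) -> true; q = 7; q = 12; return 12 — matching result 12.
An exhaustive pass over the 63 declared inputs shows identical outputs.
verdict: equivalent


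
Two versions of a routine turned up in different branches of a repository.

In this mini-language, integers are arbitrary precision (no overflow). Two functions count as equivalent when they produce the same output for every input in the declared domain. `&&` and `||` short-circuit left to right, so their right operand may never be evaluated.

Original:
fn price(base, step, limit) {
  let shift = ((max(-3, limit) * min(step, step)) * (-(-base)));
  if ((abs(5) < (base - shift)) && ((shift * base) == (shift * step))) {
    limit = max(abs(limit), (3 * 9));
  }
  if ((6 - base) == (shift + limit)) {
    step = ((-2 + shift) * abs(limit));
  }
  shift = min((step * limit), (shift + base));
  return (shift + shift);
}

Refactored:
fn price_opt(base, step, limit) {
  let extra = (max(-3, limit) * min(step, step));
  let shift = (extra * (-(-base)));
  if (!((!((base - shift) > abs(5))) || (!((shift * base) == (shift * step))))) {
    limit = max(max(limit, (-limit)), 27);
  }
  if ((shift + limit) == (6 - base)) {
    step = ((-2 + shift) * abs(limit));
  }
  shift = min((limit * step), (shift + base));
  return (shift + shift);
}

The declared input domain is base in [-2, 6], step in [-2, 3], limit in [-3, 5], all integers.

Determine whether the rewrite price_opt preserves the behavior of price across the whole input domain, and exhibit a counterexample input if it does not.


Equivalent — the differences include arithmetic usage differs, plus statement counts differ, plus constant usage differs, plus min/max/abs usage differs, plus boolean connective usage differs, plus local variable names differ, plus comparison usage differs, yet no declared input distinguishes the two.
Tracing base=6, step=3, limit=-2: price: shift=-36, then ((abs(5) < (base - shift)) && ((shift * base) == (shift * step))) is false, then ((6 - base) == (shift + limit)) is false, then shift=-30, then returns -60 | price_opt: extra=-6, then shift=-36, then (!((!((base - shift) > abs(5))) || (!((shift * base) == (shift * step))))) is false, then ((shift + limit) == (6 - base)) is false, then shift=-30, then returns -60 — matching result -60.
Checked all 486 inputs in the declared domain: the outputs agree on every one.
verdict: equivalent


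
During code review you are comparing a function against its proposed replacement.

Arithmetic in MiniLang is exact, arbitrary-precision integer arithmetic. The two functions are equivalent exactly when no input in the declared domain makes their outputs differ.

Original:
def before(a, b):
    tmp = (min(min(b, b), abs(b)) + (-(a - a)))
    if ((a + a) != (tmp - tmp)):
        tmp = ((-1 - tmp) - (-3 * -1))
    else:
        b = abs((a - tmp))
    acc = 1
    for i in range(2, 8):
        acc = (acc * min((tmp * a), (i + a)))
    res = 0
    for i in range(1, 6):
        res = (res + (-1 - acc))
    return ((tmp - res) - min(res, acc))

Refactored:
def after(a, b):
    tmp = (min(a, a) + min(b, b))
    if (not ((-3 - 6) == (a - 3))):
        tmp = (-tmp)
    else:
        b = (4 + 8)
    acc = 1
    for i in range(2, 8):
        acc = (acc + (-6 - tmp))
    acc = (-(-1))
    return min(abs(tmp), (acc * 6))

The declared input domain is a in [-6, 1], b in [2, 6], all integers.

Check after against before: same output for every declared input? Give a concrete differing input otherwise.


Not equivalent: a=-5, b=2 separates them (4 vs 3).
before: tmp := 2 | ((a + a) != (tmp - tmp)): true | tmp := -6 | acc := 1 | iter i=2: | acc := -3 | iter i=3: | acc := 6 | iter i=4: | acc := -6 | iter i=5: | acc := 0 | iter i=6: | acc := 0 | iter i=7: | acc := 0 | res := 0 | iter i=1: | res := -1 | iter i=2: | res := -2 | iter i=3: | res := -3 | iter i=4: | res := -4 | iter i=5: | res := -5 | result 4
after: tmp := -3 | (not ((-3 - 6) == (a - 3))): true | tmp := 3 | acc := 1 | iter i=2: | acc := -8 | iter i=3: | acc := -17 | iter i=4: | acc := -26 | iter i=5: | acc := -35 | iter i=6: | acc := -44 | iter i=7: | acc := -53 | acc := 1 | result 3
verdict: not equivalent; witness: a=-5, b=2


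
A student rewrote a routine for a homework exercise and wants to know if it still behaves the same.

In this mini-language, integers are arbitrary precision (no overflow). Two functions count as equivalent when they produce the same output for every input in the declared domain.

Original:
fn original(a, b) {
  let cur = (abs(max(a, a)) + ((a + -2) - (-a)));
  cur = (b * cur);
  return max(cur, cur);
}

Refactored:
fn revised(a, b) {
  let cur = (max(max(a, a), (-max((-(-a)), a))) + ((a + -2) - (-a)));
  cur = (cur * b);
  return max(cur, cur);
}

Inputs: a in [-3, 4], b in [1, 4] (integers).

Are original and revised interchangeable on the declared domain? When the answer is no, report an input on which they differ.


This is a faithful refactor — min/max/abs usage differs, but the computed results match everywhere.
As a probe, take a=-1, b=4: original runs cur=-3, then cur=-12, then returns -12; revised runs cur=-3, then cur=-12, then returns -12; both end at -12.
Sweeping the whole domain (32 inputs) finds no disagreement.
verdict: equivalent
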